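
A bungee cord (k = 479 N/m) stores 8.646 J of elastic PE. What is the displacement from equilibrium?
x = √(2·PE/k) = √(2·8.646/479) = 0.19 m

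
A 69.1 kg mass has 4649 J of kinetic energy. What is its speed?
v = √(2·KE/m) = √(2·4649/69.1) = 11.6 m/s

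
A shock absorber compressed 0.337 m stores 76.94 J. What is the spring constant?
k = 2·PE/x² = 2·76.94/(0.337)² = 1355 N/m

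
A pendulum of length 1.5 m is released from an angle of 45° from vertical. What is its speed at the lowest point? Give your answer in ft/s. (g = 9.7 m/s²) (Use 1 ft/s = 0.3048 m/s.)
h = L(1 − cosθ) = 1.5(1 − cos45°) = 0.43934 m
v = √(2gh) = √(2·9.7·0.43934) = 2.91945 m/s = 9.578 ft/s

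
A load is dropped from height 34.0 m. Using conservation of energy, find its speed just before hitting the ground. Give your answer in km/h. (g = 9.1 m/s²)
mgh = ½mv² ⇒ v = √(2gh) = √(2·9.1·34.0) = 24.8757 m/s = 89.55 km/h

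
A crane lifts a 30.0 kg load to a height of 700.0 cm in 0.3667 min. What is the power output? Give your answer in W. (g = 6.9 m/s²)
Convert to SI: m = 30.0 kg, h = 7.0 m, t = 22.002 s
P = mgh/t = (30.0)(6.9)(7.0)/22.002 = 65.86 W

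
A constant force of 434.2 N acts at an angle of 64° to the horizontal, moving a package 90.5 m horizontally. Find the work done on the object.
W = F·d·cosθ = (434.2)(90.5)cos(64°) = 17230 J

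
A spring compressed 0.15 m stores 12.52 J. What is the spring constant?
k = 2·PE/x² = 2·12.52/(0.15)² = 1113 N/m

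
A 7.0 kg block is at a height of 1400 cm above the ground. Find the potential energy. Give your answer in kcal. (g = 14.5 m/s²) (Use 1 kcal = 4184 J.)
Convert to SI: m = 7.0 kg, h = 14.0 m
PE = mgh = (7.0)(14.5)(14.0) = 1421.0 J = 0.3396 kcal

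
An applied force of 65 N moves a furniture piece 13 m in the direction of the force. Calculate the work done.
W = F·d = (65)(13) = 845.0 J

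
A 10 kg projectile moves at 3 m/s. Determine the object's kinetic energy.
KE = ½mv² = ½(10)(3)² = 45.0 J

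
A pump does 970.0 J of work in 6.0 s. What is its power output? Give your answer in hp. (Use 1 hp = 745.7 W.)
P = W/t = 970.0/6.0 = 161.667 W = 0.2168 hp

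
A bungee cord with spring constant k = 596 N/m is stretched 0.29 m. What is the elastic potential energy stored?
PE = ½kx² = ½(596)(0.29)² = 25.06 J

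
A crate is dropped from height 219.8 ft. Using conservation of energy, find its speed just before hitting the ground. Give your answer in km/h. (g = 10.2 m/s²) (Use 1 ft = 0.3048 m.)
Convert to SI: h = 66.995 m
mgh = ½mv² ⇒ v = √(2gh) = √(2·10.2·66.995) = 36.9689 m/s = 133.1 km/h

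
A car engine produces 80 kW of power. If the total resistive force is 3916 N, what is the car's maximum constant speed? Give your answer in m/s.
P = Fv ⇒ v = P/F = 80000 W/3916.0 N = 20.43 m/s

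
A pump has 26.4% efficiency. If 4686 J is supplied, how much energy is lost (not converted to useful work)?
W_lost = W_in(1 − η) = 4686·(1 − 0.264) = 3449 J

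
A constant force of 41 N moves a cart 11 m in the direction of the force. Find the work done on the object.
W = F·d = (41)(11) = 451.0 J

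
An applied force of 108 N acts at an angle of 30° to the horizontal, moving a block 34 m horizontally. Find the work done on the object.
W = F·d·cosθ = (108)(34)cos(30°) = 3180 J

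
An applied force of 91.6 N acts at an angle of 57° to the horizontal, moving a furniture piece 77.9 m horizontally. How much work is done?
W = F·d·cosθ = (91.6)(77.9)cos(57°) = 3886 J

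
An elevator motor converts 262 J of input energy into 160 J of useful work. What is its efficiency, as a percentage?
η = W_out/W_in = 160/262 = 61.07%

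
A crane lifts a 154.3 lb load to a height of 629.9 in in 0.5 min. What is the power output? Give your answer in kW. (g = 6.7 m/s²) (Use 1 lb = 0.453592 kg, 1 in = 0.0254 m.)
Convert to SI: m = 69.9892 kg, h = 15.9995 m, t = 30.0 s
P = mgh/t = (69.9892)(6.7)(15.9995)/30.0 = 250.086 W = 0.2501 kW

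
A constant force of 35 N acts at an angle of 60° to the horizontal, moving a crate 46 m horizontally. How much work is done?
W = F·d·cosθ = (35)(46)cos(60°) = 805.0 J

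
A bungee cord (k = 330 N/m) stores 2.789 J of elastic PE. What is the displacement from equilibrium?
x = √(2·PE/k) = √(2·2.789/330) = 0.13 m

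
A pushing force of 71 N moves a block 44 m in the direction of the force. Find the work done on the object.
W = F·d = (71)(44) = 3124 J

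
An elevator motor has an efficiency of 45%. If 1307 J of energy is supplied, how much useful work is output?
W_out = η·W_in = 0.45·1307 = 588.15 J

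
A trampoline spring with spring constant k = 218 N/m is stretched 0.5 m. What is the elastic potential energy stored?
PE = ½kx² = ½(218)(0.5)² = 27.25 J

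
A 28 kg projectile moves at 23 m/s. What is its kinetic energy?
KE = ½mv² = ½(28)(23)² = 7406.0 J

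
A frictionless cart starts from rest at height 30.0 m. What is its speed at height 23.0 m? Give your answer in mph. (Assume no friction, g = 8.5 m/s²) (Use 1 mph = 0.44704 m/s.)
mgh₁ = mgh₂ + ½mv² ⇒ v = √(2g(h₁−h₂)) = √(2·8.5·7.0) = 10.9087 m/s = 24.4 mph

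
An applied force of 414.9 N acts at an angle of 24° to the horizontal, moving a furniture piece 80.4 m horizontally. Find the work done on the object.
W = F·d·cosθ = (414.9)(80.4)cos(24°) = 30470 J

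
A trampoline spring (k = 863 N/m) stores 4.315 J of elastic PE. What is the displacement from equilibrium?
x = √(2·PE/k) = √(2·4.315/863) = 0.1 m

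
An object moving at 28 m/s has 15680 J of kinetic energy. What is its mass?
m = 2·KE/v² = 2·15680/(28)² = 40.0 kg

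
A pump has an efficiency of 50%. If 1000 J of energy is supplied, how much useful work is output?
W_out = η·W_in = 0.5·1000 = 500.0 J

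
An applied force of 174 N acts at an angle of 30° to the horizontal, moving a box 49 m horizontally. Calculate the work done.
W = F·d·cosθ = (174)(49)cos(30°) = 7384 J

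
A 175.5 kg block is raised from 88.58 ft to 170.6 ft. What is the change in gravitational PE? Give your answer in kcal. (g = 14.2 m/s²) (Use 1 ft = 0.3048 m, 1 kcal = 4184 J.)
Convert to SI: m = 175.5 kg, Δh = 24.9997 m
ΔPE = mgΔh = (175.5)(14.2)(24.9997) = 62301.7 J = 14.89 kcal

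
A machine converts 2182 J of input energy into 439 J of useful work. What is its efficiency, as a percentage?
η = W_out/W_in = 439/2182 = 20.12%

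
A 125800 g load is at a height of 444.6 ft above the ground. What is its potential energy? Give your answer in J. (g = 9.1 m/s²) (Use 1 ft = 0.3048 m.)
Convert to SI: m = 125.8 kg, h = 135.514 m
PE = mgh = (125.8)(9.1)(135.514) = 155100 J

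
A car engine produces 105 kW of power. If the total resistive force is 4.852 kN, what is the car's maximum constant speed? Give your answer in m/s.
Convert to SI: F = 4852.0 N
P = Fv ⇒ v = P/F = 105000 W/4852.0 N = 21.64 m/s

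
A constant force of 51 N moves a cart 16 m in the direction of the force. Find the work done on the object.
W = F·d = (51)(16) = 816.0 J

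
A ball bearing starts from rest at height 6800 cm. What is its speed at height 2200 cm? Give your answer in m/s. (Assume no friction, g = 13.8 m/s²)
Convert to SI: h₁−h₂ = 46.0 m
mgh₁ = mgh₂ + ½mv² ⇒ v = √(2g(h₁−h₂)) = √(2·13.8·46.0) = 35.63 m/s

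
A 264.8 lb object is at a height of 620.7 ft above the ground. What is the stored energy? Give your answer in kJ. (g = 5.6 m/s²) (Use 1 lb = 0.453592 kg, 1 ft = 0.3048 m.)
Convert to SI: m = 120.111 kg, h = 189.189 m
PE = mgh = (120.111)(5.6)(189.189) = 127253 J = 127.3 kJ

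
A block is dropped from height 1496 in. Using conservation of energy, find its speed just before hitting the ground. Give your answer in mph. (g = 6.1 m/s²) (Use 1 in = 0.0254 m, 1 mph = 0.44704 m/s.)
Convert to SI: h = 37.9984 m
mgh = ½mv² ⇒ v = √(2gh) = √(2·6.1·37.9984) = 21.5309 m/s = 48.16 mph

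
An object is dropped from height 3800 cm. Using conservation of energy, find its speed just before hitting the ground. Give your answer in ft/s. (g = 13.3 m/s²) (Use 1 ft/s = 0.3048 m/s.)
Convert to SI: h = 38.0 m
mgh = ½mv² ⇒ v = √(2gh) = √(2·13.3·38.0) = 31.7931 m/s = 104.3 ft/s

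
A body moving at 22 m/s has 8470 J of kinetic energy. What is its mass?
m = 2·KE/v² = 2·8470/(22)² = 35.0 kg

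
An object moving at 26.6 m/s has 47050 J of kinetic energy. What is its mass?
m = 2·KE/v² = 2·47050/(26.6)² = 133.0 kg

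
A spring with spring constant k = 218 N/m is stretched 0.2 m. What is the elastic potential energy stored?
PE = ½kx² = ½(218)(0.2)² = 4.36 J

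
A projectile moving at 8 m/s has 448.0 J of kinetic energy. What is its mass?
m = 2·KE/v² = 2·448.0/(8)² = 14.0 kg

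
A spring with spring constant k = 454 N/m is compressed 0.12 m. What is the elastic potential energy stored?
PE = ½kx² = ½(454)(0.12)² = 3.269 J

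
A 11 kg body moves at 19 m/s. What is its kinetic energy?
KE = ½mv² = ½(11)(19)² = 1985.5 J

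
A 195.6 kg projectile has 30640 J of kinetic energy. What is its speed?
v = √(2·KE/m) = √(2·30640/195.6) = 17.7 m/s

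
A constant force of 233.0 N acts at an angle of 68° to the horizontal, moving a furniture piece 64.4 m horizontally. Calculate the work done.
W = F·d·cosθ = (233.0)(64.4)cos(68°) = 5621 J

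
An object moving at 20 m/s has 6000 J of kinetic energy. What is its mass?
m = 2·KE/v² = 2·6000/(20)² = 30.0 kg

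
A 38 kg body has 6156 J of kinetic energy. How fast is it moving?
v = √(2·KE/m) = √(2·6156/38) = 18.0 m/s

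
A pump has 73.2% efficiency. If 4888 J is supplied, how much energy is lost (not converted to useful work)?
W_lost = W_in(1 − η) = 4888·(1 − 0.732) = 1310 J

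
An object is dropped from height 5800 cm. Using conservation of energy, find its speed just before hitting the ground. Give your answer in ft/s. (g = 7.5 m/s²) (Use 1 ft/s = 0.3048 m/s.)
Convert to SI: h = 58.0 m
mgh = ½mv² ⇒ v = √(2gh) = √(2·7.5·58.0) = 29.4958 m/s = 96.77 ft/s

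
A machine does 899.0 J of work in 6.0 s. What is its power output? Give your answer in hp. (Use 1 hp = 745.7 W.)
P = W/t = 899.0/6.0 = 149.833 W = 0.2009 hp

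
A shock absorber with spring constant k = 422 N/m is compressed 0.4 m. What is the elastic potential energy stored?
PE = ½kx² = ½(422)(0.4)² = 33.76 J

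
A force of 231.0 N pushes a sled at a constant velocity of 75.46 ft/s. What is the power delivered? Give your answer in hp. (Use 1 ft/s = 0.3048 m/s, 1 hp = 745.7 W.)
Convert to SI: F = 231.0 N, v = 23.0002 m/s
P = Fv = (231.0)(23.0002) = 5313.05 W = 7.125 hp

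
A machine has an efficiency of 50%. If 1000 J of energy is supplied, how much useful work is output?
W_out = η·W_in = 0.5·1000 = 500.0 J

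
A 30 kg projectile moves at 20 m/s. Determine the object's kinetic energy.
KE = ½mv² = ½(30)(20)² = 6000.0 J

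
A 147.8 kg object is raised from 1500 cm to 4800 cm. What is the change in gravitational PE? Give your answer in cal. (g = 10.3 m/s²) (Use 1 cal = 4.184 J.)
Convert to SI: m = 147.8 kg, Δh = 33.0 m
ΔPE = mgΔh = (147.8)(10.3)(33.0) = 50237.2 J = 12010 cal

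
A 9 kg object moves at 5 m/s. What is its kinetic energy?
KE = ½mv² = ½(9)(5)² = 112.5 J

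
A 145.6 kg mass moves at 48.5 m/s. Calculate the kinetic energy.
KE = ½mv² = ½(145.6)(48.5)² = 171200 J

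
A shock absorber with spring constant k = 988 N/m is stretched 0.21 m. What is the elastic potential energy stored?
PE = ½kx² = ½(988)(0.21)² = 21.79 J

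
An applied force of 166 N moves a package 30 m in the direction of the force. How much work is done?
W = F·d = (166)(30) = 4980 J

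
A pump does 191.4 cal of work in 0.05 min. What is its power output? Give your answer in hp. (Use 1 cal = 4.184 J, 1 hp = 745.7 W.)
Convert to SI: W = 800.818 J, t = 3.0 s
P = W/t = 800.818/3.0 = 266.939 W = 0.358 hp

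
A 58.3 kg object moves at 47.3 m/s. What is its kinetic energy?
KE = ½mv² = ½(58.3)(47.3)² = 65220 J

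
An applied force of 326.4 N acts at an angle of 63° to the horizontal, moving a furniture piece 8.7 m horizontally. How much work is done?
W = F·d·cosθ = (326.4)(8.7)cos(63°) = 1289 J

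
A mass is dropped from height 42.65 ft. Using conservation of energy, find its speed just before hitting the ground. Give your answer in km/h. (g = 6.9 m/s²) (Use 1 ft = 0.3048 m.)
Convert to SI: h = 12.9997 m
mgh = ½mv² ⇒ v = √(2gh) = √(2·6.9·12.9997) = 13.3939 m/s = 48.22 km/h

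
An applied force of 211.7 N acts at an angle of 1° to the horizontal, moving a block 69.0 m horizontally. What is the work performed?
W = F·d·cosθ = (211.7)(69.0)cos(1°) = 14610 J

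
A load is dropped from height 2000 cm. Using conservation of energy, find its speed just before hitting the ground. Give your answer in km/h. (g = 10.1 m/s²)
Convert to SI: h = 20.0 m
mgh = ½mv² ⇒ v = √(2gh) = √(2·10.1·20.0) = 20.0998 m/s = 72.36 km/h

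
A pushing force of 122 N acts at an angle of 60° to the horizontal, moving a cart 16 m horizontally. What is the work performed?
W = F·d·cosθ = (122)(16)cos(60°) = 976.0 J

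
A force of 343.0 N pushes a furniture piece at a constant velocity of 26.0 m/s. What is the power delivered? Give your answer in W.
P = Fv = (343.0)(26.0) = 8918 W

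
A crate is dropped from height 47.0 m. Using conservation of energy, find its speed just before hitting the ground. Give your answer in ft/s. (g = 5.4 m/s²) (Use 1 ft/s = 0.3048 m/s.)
mgh = ½mv² ⇒ v = √(2gh) = √(2·5.4·47.0) = 22.53 m/s = 73.92 ft/s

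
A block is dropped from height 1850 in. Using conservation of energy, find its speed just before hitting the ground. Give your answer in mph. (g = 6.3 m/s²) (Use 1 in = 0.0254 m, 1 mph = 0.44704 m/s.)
Convert to SI: h = 46.99 m
mgh = ½mv² ⇒ v = √(2gh) = √(2·6.3·46.99) = 24.3326 m/s = 54.43 mph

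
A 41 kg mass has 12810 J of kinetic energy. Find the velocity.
v = √(2·KE/m) = √(2·12810/41) = 25.0 m/s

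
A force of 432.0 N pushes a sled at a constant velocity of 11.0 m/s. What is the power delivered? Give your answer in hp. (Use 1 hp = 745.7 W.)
P = Fv = (432.0)(11.0) = 4752.0 W = 6.373 hp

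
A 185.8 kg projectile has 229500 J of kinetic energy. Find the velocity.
v = √(2·KE/m) = √(2·229500/185.8) = 49.7 m/s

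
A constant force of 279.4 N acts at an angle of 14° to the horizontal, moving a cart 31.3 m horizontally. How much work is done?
W = F·d·cosθ = (279.4)(31.3)cos(14°) = 8485 J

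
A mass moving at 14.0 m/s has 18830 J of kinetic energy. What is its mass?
m = 2·KE/v² = 2·18830/(14.0)² = 192.1 kg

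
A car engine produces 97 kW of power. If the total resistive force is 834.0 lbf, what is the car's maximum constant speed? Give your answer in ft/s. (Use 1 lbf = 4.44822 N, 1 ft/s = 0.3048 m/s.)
Convert to SI: F = 3709.82 N
P = Fv ⇒ v = P/F = 97000 W/3709.82 N = 26.1469 m/s = 85.78 ft/s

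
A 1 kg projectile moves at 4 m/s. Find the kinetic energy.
KE = ½mv² = ½(1)(4)² = 8.0 J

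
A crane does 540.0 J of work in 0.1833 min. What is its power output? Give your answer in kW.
Convert to SI: W = 540.0 J, t = 10.998 s
P = W/t = 540.0/10.998 = 49.0998 W = 0.0491 kW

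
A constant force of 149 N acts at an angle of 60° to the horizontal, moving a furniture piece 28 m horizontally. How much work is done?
W = F·d·cosθ = (149)(28)cos(60°) = 2086 J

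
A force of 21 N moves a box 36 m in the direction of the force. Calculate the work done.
W = F·d = (21)(36) = 756.0 J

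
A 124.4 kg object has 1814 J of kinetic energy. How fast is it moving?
v = √(2·KE/m) = √(2·1814/124.4) = 5.4 m/s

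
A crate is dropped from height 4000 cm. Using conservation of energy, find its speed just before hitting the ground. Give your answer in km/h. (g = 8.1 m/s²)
Convert to SI: h = 40.0 m
mgh = ½mv² ⇒ v = √(2gh) = √(2·8.1·40.0) = 25.4558 m/s = 91.64 km/h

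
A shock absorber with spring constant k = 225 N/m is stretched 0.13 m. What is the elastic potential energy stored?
PE = ½kx² = ½(225)(0.13)² = 1.901 J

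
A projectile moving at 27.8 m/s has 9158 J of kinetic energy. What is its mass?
m = 2·KE/v² = 2·9158/(27.8)² = 23.7 kg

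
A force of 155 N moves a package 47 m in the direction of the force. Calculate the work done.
W = F·d = (155)(47) = 7285 J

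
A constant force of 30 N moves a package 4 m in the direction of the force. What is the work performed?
W = F·d = (30)(4) = 120.0 J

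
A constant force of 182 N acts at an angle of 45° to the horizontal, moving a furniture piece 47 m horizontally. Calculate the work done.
W = F·d·cosθ = (182)(47)cos(45°) = 6049 J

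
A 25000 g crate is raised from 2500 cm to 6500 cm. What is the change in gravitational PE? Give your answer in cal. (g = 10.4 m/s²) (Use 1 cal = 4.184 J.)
Convert to SI: m = 25.0 kg, Δh = 40.0 m
ΔPE = mgΔh = (25.0)(10.4)(40.0) = 10400.0 J = 2486 cal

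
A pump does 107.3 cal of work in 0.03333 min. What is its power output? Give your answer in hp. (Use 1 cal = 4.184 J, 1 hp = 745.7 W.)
Convert to SI: W = 448.943 J, t = 1.9998 s
P = W/t = 448.943/1.9998 = 224.494 W = 0.3011 hp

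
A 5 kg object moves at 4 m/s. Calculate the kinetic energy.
KE = ½mv² = ½(5)(4)² = 40.0 J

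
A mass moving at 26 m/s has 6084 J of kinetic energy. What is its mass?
m = 2·KE/v² = 2·6084/(26)² = 18.0 kg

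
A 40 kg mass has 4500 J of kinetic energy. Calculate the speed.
v = √(2·KE/m) = √(2·4500/40) = 15.0 m/s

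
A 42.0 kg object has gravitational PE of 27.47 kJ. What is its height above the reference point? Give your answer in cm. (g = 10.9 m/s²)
Convert to SI: m = 42.0 kg, PE = 27470.0 J
h = PE/(mg) = 27470.0/(42.0·10.9) = 60.0044 m = 6000 cm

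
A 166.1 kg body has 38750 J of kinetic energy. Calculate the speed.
v = √(2·KE/m) = √(2·38750/166.1) = 21.6 m/s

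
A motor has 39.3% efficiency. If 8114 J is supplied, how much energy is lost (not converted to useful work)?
W_lost = W_in(1 − η) = 8114·(1 − 0.393) = 4925 J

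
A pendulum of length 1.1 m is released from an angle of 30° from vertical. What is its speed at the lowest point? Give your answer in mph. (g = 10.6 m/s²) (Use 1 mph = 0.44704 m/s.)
h = L(1 − cosθ) = 1.1(1 − cos30°) = 0.147372 m
v = √(2gh) = √(2·10.6·0.147372) = 1.76757 m/s = 3.954 mph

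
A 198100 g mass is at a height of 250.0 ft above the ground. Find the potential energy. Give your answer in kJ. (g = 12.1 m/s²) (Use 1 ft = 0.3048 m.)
Convert to SI: m = 198.1 kg, h = 76.2 m
PE = mgh = (198.1)(12.1)(76.2) = 182652 J = 182.7 kJ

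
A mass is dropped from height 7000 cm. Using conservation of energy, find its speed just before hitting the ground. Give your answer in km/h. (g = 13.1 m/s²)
Convert to SI: h = 70.0 m
mgh = ½mv² ⇒ v = √(2gh) = √(2·13.1·70.0) = 42.8252 m/s = 154.2 km/h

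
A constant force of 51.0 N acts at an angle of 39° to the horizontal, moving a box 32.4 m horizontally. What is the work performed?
W = F·d·cosθ = (51.0)(32.4)cos(39°) = 1284 J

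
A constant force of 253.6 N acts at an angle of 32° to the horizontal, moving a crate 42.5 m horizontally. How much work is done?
W = F·d·cosθ = (253.6)(42.5)cos(32°) = 9140 J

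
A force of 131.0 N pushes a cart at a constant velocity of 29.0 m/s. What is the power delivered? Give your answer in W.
P = Fv = (131.0)(29.0) = 3799 W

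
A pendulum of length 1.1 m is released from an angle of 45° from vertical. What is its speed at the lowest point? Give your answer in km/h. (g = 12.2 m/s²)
h = L(1 − cosθ) = 1.1(1 − cos45°) = 0.322183 m
v = √(2gh) = √(2·12.2·0.322183) = 2.80379 m/s = 10.09 km/h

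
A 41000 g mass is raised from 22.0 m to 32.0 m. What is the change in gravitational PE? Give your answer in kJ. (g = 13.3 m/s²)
Convert to SI: m = 41.0 kg, Δh = 10.0 m
ΔPE = mgΔh = (41.0)(13.3)(10.0) = 5453.0 J = 5.453 kJ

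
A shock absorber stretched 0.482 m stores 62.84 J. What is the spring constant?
k = 2·PE/x² = 2·62.84/(0.482)² = 541.0 N/m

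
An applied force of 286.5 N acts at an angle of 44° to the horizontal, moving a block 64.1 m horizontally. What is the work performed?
W = F·d·cosθ = (286.5)(64.1)cos(44°) = 13210 J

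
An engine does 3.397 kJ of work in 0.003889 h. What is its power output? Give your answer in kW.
Convert to SI: W = 3397.0 J, t = 14.0004 s
P = W/t = 3397.0/14.0004 = 242.636 W = 0.2426 kW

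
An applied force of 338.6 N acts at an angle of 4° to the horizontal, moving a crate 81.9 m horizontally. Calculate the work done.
W = F·d·cosθ = (338.6)(81.9)cos(4°) = 27660 J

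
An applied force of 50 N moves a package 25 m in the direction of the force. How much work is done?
W = F·d = (50)(25) = 1250 J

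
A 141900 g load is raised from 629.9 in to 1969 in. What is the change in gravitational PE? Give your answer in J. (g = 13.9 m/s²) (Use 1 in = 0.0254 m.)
Convert to SI: m = 141.9 kg, Δh = 34.0131 m
ΔPE = mgΔh = (141.9)(13.9)(34.0131) = 67090 J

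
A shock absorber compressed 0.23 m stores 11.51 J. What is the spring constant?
k = 2·PE/x² = 2·11.51/(0.23)² = 435.2 N/m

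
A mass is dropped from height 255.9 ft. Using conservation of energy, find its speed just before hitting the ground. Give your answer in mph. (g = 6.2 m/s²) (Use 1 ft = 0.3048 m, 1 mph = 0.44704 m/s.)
Convert to SI: h = 77.9983 m
mgh = ½mv² ⇒ v = √(2gh) = √(2·6.2·77.9983) = 31.0995 m/s = 69.57 mph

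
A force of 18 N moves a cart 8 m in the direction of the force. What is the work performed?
W = F·d = (18)(8) = 144.0 J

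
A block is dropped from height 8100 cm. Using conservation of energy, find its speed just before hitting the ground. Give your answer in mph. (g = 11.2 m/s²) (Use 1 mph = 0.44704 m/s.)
Convert to SI: h = 81.0 m
mgh = ½mv² ⇒ v = √(2gh) = √(2·11.2·81.0) = 42.5958 m/s = 95.28 mph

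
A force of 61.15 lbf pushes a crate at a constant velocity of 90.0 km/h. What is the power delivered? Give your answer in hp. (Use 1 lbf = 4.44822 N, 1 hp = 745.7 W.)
Convert to SI: F = 272.009 N, v = 25.0 m/s
P = Fv = (272.009)(25.0) = 6800.22 W = 9.119 hp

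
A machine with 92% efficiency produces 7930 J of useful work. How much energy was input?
W_in = W_out/η = 7930/0.92 = 8620 J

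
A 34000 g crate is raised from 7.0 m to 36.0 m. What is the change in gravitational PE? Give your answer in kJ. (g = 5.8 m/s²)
Convert to SI: m = 34.0 kg, Δh = 29.0 m
ΔPE = mgΔh = (34.0)(5.8)(29.0) = 5718.8 J = 5.719 kJ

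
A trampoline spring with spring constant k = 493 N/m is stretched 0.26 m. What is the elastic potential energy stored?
PE = ½kx² = ½(493)(0.26)² = 16.66 J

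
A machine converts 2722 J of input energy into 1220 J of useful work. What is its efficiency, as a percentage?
η = W_out/W_in = 1220/2722 = 44.82%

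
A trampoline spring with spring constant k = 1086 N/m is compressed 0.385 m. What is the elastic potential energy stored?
PE = ½kx² = ½(1086)(0.385)² = 80.49 J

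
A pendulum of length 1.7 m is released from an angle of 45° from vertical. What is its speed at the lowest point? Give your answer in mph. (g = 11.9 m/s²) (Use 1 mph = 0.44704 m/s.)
h = L(1 − cosθ) = 1.7(1 − cos45°) = 0.497918 m
v = √(2gh) = √(2·11.9·0.497918) = 3.44245 m/s = 7.701 mph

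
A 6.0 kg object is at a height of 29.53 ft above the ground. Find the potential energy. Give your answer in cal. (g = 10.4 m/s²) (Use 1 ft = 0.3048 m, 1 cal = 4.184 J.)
Convert to SI: m = 6.0 kg, h = 9.00074 m
PE = mgh = (6.0)(10.4)(9.00074) = 561.646 J = 134.2 cal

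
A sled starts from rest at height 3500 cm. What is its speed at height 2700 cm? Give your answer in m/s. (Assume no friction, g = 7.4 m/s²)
Convert to SI: h₁−h₂ = 8.0 m
mgh₁ = mgh₂ + ½mv² ⇒ v = √(2g(h₁−h₂)) = √(2·7.4·8.0) = 10.88 m/s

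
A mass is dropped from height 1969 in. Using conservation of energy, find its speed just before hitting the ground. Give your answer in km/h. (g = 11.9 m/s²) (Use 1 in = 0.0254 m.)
Convert to SI: h = 50.0126 m
mgh = ½mv² ⇒ v = √(2gh) = √(2·11.9·50.0126) = 34.5007 m/s = 124.2 km/h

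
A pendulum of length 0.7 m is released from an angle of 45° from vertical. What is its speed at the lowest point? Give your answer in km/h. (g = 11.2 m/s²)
h = L(1 − cosθ) = 0.7(1 − cos45°) = 0.205025 m
v = √(2gh) = √(2·11.2·0.205025) = 2.14303 m/s = 7.715 km/h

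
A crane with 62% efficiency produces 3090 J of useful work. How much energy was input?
W_in = W_out/η = 3090/0.62 = 4984 J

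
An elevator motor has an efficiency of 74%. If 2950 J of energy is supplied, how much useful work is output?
W_out = η·W_in = 0.74·2950 = 2183.0 J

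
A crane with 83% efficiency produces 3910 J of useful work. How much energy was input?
W_in = W_out/η = 3910/0.83 = 4711 J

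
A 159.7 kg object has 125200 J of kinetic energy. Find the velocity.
v = √(2·KE/m) = √(2·125200/159.7) = 39.6 m/s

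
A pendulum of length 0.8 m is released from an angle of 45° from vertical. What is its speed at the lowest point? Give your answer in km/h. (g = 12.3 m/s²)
h = L(1 − cosθ) = 0.8(1 − cos45°) = 0.234315 m
v = √(2gh) = √(2·12.3·0.234315) = 2.40086 m/s = 8.643 km/h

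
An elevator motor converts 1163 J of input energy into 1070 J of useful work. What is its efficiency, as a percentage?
η = W_out/W_in = 1070/1163 = 92.0%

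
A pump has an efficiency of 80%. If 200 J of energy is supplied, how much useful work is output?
W_out = η·W_in = 0.8·200 = 160.0 J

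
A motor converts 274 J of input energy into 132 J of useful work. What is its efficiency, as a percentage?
η = W_out/W_in = 132/274 = 48.18%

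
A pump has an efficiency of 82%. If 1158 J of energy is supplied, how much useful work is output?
W_out = η·W_in = 0.82·1158 = 949.56 J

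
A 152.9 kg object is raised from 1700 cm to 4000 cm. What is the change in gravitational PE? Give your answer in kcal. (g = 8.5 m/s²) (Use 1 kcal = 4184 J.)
Convert to SI: m = 152.9 kg, Δh = 23.0 m
ΔPE = mgΔh = (152.9)(8.5)(23.0) = 29892.0 J = 7.144 kcal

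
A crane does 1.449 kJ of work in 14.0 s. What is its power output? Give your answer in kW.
Convert to SI: W = 1449.0 J, t = 14.0 s
P = W/t = 1449.0/14.0 = 103.5 W = 0.1035 kW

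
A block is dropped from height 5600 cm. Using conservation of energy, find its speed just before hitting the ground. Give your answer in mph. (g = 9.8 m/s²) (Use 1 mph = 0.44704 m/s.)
Convert to SI: h = 56.0 m
mgh = ½mv² ⇒ v = √(2gh) = √(2·9.8·56.0) = 33.13 m/s = 74.11 mph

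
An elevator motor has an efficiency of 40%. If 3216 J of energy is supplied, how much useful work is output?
W_out = η·W_in = 0.4·3216 = 1286.4 J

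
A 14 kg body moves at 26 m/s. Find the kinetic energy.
KE = ½mv² = ½(14)(26)² = 4732.0 J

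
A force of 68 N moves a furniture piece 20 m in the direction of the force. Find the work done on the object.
W = F·d = (68)(20) = 1360 J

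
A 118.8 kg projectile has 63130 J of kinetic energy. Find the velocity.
v = √(2·KE/m) = √(2·63130/118.8) = 32.6 m/s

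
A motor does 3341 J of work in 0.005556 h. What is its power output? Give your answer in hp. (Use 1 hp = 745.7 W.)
Convert to SI: W = 3341.0 J, t = 20.0016 s
P = W/t = 3341.0/20.0016 = 167.037 W = 0.224 hp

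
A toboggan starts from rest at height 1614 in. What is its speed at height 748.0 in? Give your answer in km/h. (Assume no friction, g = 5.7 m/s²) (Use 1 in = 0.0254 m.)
Convert to SI: h₁−h₂ = 21.9964 m
mgh₁ = mgh₂ + ½mv² ⇒ v = √(2g(h₁−h₂)) = √(2·5.7·21.9964) = 15.8354 m/s = 57.01 km/h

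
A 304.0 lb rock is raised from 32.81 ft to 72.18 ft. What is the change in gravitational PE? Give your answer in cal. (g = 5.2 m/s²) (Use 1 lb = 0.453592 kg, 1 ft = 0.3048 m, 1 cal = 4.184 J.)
Convert to SI: m = 137.892 kg, Δh = 12.0 m
ΔPE = mgΔh = (137.892)(5.2)(12.0) = 8604.44 J = 2057 cal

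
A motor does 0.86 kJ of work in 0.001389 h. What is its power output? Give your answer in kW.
Convert to SI: W = 860.0 J, t = 5.0004 s
P = W/t = 860.0/5.0004 = 171.986 W = 0.172 kW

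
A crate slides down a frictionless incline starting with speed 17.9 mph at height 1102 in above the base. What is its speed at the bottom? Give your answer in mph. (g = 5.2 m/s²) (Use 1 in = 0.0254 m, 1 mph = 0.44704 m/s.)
Convert to SI: v₀ = 8.00202 m/s, h = 27.9908 m
½mv₀² + mgh = ½mv² ⇒ v = √(v₀² + 2gh) = √(8.00202² + 2·5.2·27.9908) = 18.8451 m/s = 42.16 mph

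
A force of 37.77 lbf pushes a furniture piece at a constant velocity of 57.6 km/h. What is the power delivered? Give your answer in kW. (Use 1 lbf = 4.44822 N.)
Convert to SI: F = 168.009 N, v = 16.0 m/s
P = Fv = (168.009)(16.0) = 2688.15 W = 2.688 kW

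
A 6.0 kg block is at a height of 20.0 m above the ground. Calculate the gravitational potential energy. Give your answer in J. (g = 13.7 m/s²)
PE = mgh = (6.0)(13.7)(20.0) = 1644 J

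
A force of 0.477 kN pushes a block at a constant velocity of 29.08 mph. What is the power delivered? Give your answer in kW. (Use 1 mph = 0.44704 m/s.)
Convert to SI: F = 477.0 N, v = 12.9999 m/s
P = Fv = (477.0)(12.9999) = 6200.96 W = 6.201 kW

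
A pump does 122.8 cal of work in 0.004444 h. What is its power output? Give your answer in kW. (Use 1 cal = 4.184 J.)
Convert to SI: W = 513.795 J, t = 15.9984 s
P = W/t = 513.795/15.9984 = 32.1154 W = 0.03212 kW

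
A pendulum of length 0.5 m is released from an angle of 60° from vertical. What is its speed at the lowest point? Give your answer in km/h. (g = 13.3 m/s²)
h = L(1 − cosθ) = 0.5(1 − cos60°) = 0.25 m
v = √(2gh) = √(2·13.3·0.25) = 2.57876 m/s = 9.284 km/h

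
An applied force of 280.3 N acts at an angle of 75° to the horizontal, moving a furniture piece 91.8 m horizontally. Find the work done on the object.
W = F·d·cosθ = (280.3)(91.8)cos(75°) = 6660 J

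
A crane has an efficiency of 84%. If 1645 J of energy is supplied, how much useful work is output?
W_out = η·W_in = 0.84·1645 = 1381.8 J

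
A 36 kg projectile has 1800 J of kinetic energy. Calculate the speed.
v = √(2·KE/m) = √(2·1800/36) = 10.0 m/s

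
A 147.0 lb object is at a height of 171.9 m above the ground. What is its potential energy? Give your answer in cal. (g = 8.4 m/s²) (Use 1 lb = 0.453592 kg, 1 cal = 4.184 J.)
Convert to SI: m = 66.678 kg, h = 171.9 m
PE = mgh = (66.678)(8.4)(171.9) = 96280.4 J = 23010 cal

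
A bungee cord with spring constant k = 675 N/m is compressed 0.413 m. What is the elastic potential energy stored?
PE = ½kx² = ½(675)(0.413)² = 57.57 J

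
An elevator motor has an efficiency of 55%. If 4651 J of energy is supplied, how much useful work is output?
W_out = η·W_in = 0.55·4651 = 2558.05 J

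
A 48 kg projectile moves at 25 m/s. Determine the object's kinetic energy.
KE = ½mv² = ½(48)(25)² = 15000.0 J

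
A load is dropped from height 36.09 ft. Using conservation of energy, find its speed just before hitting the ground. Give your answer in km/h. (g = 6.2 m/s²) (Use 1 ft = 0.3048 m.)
Convert to SI: h = 11.0002 m
mgh = ½mv² ⇒ v = √(2gh) = √(2·6.2·11.0002) = 11.67916 m/s = 42.04 km/h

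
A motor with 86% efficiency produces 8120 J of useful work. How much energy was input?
W_in = W_out/η = 8120/0.86 = 9442 J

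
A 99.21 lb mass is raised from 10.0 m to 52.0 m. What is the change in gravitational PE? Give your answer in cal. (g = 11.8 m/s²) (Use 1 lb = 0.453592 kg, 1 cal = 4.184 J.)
Convert to SI: m = 45.0009 kg, Δh = 42.0 m
ΔPE = mgΔh = (45.0009)(11.8)(42.0) = 22302.4 J = 5330 cal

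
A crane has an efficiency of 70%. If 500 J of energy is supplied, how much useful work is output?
W_out = η·W_in = 0.7·500 = 350.0 J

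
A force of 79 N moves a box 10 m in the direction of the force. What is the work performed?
W = F·d = (79)(10) = 790.0 J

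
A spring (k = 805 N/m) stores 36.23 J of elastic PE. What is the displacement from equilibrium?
x = √(2·PE/k) = √(2·36.23/805) = 0.3 m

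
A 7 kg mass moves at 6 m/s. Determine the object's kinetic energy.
KE = ½mv² = ½(7)(6)² = 126.0 J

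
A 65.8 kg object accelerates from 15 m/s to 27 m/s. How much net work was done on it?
W = ΔKE = ½m(v₂² − v₁²) = ½(65.8)(27² − 15²) = 16581.6 J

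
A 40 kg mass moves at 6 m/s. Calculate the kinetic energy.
KE = ½mv² = ½(40)(6)² = 720.0 J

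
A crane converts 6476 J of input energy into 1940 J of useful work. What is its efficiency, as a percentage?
η = W_out/W_in = 1940/6476 = 29.96%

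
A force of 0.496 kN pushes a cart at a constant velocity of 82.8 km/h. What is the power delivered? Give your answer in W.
Convert to SI: F = 496.0 N, v = 23.0 m/s
P = Fv = (496.0)(23.0) = 11410 W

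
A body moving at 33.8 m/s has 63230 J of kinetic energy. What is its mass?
m = 2·KE/v² = 2·63230/(33.8)² = 110.7 kg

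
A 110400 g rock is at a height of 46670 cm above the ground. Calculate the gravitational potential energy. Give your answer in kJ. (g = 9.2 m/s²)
Convert to SI: m = 110.4 kg, h = 466.7 m
PE = mgh = (110.4)(9.2)(466.7) = 474018 J = 474.0 kJ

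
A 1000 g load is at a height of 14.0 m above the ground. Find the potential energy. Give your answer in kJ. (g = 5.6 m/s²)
Convert to SI: m = 1.0 kg, h = 14.0 m
PE = mgh = (1.0)(5.6)(14.0) = 78.4 J = 0.0784 kJ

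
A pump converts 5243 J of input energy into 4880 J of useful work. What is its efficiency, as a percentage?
η = W_out/W_in = 4880/5243 = 93.08%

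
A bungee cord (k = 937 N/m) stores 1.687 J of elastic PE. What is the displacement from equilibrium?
x = √(2·PE/k) = √(2·1.687/937) = 0.06001 m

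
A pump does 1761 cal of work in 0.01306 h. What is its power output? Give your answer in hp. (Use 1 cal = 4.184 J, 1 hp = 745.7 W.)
Convert to SI: W = 7368.02 J, t = 47.016 s
P = W/t = 7368.02/47.016 = 156.713 W = 0.2102 hp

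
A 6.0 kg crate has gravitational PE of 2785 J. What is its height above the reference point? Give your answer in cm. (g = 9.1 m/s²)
h = PE/(mg) = 2785.0/(6.0·9.1) = 51.0073 m = 5101 cm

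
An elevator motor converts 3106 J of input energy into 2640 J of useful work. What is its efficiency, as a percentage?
η = W_out/W_in = 2640/3106 = 85.0%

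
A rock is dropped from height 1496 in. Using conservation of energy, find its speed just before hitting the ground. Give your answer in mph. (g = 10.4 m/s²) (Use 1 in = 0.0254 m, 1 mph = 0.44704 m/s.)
Convert to SI: h = 37.9984 m
mgh = ½mv² ⇒ v = √(2gh) = √(2·10.4·37.9984) = 28.1135 m/s = 62.89 mph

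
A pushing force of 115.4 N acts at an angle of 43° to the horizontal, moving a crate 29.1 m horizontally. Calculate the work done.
W = F·d·cosθ = (115.4)(29.1)cos(43°) = 2456 J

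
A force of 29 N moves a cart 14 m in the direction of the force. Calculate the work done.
W = F·d = (29)(14) = 406.0 J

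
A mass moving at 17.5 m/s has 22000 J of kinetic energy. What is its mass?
m = 2·KE/v² = 2·22000/(17.5)² = 143.7 kg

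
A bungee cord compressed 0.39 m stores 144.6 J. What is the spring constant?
k = 2·PE/x² = 2·144.6/(0.39)² = 1901 N/m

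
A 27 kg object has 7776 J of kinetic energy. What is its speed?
v = √(2·KE/m) = √(2·7776/27) = 24.0 m/s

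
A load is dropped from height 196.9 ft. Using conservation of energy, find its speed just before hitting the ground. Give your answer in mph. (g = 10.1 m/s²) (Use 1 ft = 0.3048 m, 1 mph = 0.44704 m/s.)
Convert to SI: h = 60.0151 m
mgh = ½mv² ⇒ v = √(2gh) = √(2·10.1·60.0151) = 34.8182 m/s = 77.89 mph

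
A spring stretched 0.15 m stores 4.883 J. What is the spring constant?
k = 2·PE/x² = 2·4.883/(0.15)² = 434.0 N/m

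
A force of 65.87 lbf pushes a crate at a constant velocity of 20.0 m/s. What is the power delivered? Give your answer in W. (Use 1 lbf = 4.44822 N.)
Convert to SI: F = 293.004 N, v = 20.0 m/s
P = Fv = (293.004)(20.0) = 5860 W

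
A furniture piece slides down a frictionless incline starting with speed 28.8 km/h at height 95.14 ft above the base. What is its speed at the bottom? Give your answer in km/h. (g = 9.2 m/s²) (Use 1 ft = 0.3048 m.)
Convert to SI: v₀ = 8.0 m/s, h = 28.9987 m
½mv₀² + mgh = ½mv² ⇒ v = √(v₀² + 2gh) = √(8.0² + 2·9.2·28.9987) = 24.4454 m/s = 88.0 km/h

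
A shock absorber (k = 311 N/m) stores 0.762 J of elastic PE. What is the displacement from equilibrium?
x = √(2·PE/k) = √(2·0.762/311) = 0.07 m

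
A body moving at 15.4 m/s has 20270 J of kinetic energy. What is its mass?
m = 2·KE/v² = 2·20270/(15.4)² = 170.9 kg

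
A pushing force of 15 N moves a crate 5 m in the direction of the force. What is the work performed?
W = F·d = (15)(5) = 75.0 J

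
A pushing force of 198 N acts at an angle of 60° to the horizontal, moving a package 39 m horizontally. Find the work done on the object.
W = F·d·cosθ = (198)(39)cos(60°) = 3861 J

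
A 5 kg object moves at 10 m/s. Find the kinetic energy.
KE = ½mv² = ½(5)(10)² = 250.0 J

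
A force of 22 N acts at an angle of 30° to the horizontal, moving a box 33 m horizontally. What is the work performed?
W = F·d·cosθ = (22)(33)cos(30°) = 628.7 J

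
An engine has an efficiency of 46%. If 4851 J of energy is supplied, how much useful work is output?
W_out = η·W_in = 0.46·4851 = 2231.46 J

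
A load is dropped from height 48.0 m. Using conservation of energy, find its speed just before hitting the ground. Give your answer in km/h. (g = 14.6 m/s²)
mgh = ½mv² ⇒ v = √(2gh) = √(2·14.6·48.0) = 37.4379 m/s = 134.8 km/h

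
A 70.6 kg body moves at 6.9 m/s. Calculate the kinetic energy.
KE = ½mv² = ½(70.6)(6.9)² = 1681 J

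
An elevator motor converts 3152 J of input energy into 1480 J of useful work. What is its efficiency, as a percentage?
η = W_out/W_in = 1480/3152 = 46.95%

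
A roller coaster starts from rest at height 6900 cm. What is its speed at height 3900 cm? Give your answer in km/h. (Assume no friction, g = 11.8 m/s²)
Convert to SI: h₁−h₂ = 30.0 m
mgh₁ = mgh₂ + ½mv² ⇒ v = √(2g(h₁−h₂)) = √(2·11.8·30.0) = 26.6083 m/s = 95.79 km/h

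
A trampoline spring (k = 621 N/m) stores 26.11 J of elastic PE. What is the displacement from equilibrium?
x = √(2·PE/k) = √(2·26.11/621) = 0.29 m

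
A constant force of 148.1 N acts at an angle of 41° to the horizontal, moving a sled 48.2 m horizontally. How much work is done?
W = F·d·cosθ = (148.1)(48.2)cos(41°) = 5387 J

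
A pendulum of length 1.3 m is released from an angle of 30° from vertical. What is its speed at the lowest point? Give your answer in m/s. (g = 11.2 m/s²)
h = L(1 − cosθ) = 1.3(1 − cos30°) = 0.174167 m
v = √(2gh) = √(2·11.2·0.174167) = 1.975 m/s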